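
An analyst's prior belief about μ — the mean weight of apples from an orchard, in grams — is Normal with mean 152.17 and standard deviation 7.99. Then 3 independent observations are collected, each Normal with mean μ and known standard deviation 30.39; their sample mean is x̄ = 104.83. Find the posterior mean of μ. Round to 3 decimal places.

Prior precision 1/τ₀² = 1/7.99² = 0.0156641; data precision n/σ² = 3/30.39² = 0.00324833.
Posterior precision = 0.0156641 + 0.00324833 = 0.0189125.
Posterior mean = (0.0156641·152.17 + 0.00324833·104.83) / 0.0189125 = 144.039.

Posterior mean ≈ 144.039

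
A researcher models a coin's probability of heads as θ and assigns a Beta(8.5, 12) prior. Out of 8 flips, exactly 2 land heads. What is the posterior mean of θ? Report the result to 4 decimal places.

Posterior mean ≈ 0.3684

The binomial likelihood is conjugate to the Beta prior: with 2 successes and 6 failures, the posterior is Beta(8.5+2, 12+6) = Beta(10.5, 18).
E[θ | data] = 10.5/(10.5+18) = 0.3684.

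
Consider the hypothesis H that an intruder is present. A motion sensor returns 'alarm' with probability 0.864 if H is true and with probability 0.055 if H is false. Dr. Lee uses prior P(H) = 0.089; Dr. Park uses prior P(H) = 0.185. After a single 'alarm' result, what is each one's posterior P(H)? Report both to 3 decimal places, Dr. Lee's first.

Dr. Lee: 0.605; Dr. Park: 0.781

The likelihood ratio for an 'alarm' result is 0.864/0.055 = 15.709.
Dr. Lee: prior odds 0.089/0.911 = 0.097695; posterior odds 1.5347; posterior probability 0.605.
Dr. Park: prior odds 0.185/0.815 = 0.22699; posterior odds 3.5659; posterior probability 0.781.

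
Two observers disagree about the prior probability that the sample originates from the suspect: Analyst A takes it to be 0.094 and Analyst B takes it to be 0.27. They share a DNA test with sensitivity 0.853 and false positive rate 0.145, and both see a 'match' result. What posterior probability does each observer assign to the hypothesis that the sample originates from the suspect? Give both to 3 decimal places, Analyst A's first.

P('+'|H) = 0.853, P('+'|¬H) = 0.145.
Analyst A: numerator 0.853·0.094 = 0.080182; evidence = 0.080182+0.145·0.906 = 0.21155; posterior = 0.379.
Analyst B: numerator 0.853·0.27 = 0.23031; evidence = 0.23031+0.145·0.73 = 0.33616; posterior = 0.685.

Analyst A: 0.379; Analyst B: 0.685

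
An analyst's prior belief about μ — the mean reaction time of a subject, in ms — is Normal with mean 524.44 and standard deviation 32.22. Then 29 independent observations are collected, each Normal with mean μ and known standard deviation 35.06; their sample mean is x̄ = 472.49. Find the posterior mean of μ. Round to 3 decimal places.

Posterior mean ≈ 474.528

With known σ, the Normal prior is conjugate. Weight on the data is w = (n/σ²)/(n/σ² + 1/τ₀²) = 0.0235925/(0.0235925+0.00096327) = 0.96077.
Posterior mean = w·x̄ + (1−w)·μ₀ = 0.96077·472.49 + 0.039228·524.44 = 474.528.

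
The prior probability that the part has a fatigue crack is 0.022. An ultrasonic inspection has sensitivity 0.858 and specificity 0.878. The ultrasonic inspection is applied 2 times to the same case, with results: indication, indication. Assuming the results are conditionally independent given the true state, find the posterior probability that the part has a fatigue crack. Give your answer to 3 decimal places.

Let H be the event that the part has a fatigue crack; start with P(H) = 0.022. P('indication'|H) = 0.858, P('indication'|¬H) = 0.122.
Update on result 1 ('indication'): P(H) ← 0.858·0.0220 / (0.858·0.0220 + 0.122·0.9780) = 0.018876/0.13819 = 0.1366.
Update on result 2 ('indication'): P(H) ← 0.858·0.1366 / (0.858·0.1366 + 0.122·0.8634) = 0.11720/0.22253 = 0.5266.

Posterior P(H) ≈ 0.527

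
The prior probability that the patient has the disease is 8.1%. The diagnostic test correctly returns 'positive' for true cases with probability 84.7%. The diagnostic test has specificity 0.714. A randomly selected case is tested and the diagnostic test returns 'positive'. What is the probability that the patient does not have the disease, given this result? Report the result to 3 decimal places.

Write H for 'the patient has the disease'. Prior odds H:¬H = 0.081/0.919 = 0.088139. For the 'positive' outcome, the likelihood ratio is 0.847/0.286 = 2.9615.
Posterior odds = 0.088139 × 2.9615 = 0.26103, so P(H|E) = 0.26103/(1+0.26103) = 0.207. Then P(¬H|E) = 1 − 0.207 = 0.793.

P(¬H | E) ≈ 0.793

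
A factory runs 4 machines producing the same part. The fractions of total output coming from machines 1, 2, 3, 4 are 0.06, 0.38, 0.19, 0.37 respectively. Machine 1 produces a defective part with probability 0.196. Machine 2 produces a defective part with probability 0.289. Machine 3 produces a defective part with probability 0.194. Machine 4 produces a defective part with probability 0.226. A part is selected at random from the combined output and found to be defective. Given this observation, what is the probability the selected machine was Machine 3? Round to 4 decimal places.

Tabulate prior·likelihood by source: [1] prior 0.06, lik 0.196, product 0.01176; [2] prior 0.38, lik 0.289, product 0.1098; [3] prior 0.19, lik 0.194, product 0.03686; [4] prior 0.37, lik 0.226, product 0.08362.
Normalizing constant = 0.24206; the posterior for Machine 3 is its product over the sum, 0.03686/0.24206 = 0.1523.

Posterior probability ≈ 0.1523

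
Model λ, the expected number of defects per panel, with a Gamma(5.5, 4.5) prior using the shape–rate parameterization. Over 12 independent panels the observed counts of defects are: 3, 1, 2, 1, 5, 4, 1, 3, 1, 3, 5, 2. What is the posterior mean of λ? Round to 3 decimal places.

Posterior mean ≈ 2.212

Total count ∑xᵢ = 31 over n = 12 panels.
Gamma is conjugate to the Poisson likelihood: posterior is Gamma(shape = 5.5+31 = 36.5, rate = 4.5+12 = 16.5).
Posterior mean = shape/rate = 36.5/16.5 = 2.212.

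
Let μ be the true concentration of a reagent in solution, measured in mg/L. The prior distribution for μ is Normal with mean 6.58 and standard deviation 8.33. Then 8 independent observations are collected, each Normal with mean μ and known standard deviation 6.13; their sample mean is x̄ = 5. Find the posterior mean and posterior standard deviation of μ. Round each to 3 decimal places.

With known σ, the Normal prior is conjugate. Weight on the data is w = (n/σ²)/(n/σ² + 1/τ₀²) = 0.212897/(0.212897+0.0144115) = 0.93660.
Posterior mean = w·x̄ + (1−w)·μ₀ = 0.93660·5 + 0.063401·6.58 = 5.100. Posterior variance = 1/(0.212897+0.0144115) = 4.39931, so SD = 2.097.

Posterior mean ≈ 5.100; posterior SD ≈ 2.097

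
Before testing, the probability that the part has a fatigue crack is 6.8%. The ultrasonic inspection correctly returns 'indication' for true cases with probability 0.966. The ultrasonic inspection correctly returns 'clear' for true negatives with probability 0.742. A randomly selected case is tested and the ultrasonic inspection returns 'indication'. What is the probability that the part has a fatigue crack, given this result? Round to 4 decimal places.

Let H be the event that the part has a fatigue crack. P(H) = 0.068, so P(¬H) = 0.932. With E the 'indication' result, P(E|H) = 0.966 and P(E|¬H) = 0.258.
P(E) = 0.966·0.068 + 0.258·0.932 = 0.065688 + 0.24046 = 0.30614.
By Bayes' theorem, P(H|E) = 0.065688 / 0.30614 = 0.2146.

P(H | E) ≈ 0.2146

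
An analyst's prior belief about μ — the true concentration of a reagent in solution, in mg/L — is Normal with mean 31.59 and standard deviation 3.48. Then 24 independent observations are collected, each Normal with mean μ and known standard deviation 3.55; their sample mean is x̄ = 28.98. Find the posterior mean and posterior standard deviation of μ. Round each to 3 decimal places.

Posterior mean ≈ 29.088; posterior SD ≈ 0.709

Prior precision 1/τ₀² = 1/3.48² = 0.0825737; data precision n/σ² = 24/3.55² = 1.90438.
Posterior precision = 0.0825737 + 1.90438 = 1.98696, giving posterior SD = 1/√1.98696 = 0.709.
Posterior mean = (0.0825737·31.59 + 1.90438·28.98) / 1.98696 = 29.088.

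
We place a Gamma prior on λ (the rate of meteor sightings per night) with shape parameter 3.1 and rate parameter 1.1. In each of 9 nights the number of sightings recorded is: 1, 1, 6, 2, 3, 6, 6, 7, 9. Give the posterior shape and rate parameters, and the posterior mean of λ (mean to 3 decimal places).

Total count ∑xᵢ = 41 over n = 9 nights.
Gamma is conjugate to the Poisson likelihood: posterior is Gamma(shape = 3.1+41 = 44.1, rate = 1.1+9 = 10.1).
E[λ | data] = 44.1/10.1 = 4.366.

Posterior: Gamma(shape=44.1, rate=10.1); mean ≈ 4.366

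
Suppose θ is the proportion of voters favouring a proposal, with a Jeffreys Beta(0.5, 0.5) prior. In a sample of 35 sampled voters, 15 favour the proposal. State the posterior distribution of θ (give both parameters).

Posterior: Beta(15.5, 20.5)

The binomial likelihood is conjugate to the Beta prior: with 15 successes and 20 failures, the posterior is Beta(0.5+15, 0.5+20) = Beta(15.5, 20.5).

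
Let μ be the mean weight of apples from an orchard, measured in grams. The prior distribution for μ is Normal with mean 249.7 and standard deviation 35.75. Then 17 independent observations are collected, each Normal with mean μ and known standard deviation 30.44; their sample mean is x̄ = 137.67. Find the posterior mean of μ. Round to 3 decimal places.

Posterior mean ≈ 142.252

Prior precision 1/τ₀² = 1/35.75² = 0.00078243; data precision n/σ² = 17/30.44² = 0.0183468.
Posterior precision = 0.00078243 + 0.0183468 = 0.0191292.
Posterior mean = (0.00078243·249.7 + 0.0183468·137.67) / 0.0191292 = 142.252.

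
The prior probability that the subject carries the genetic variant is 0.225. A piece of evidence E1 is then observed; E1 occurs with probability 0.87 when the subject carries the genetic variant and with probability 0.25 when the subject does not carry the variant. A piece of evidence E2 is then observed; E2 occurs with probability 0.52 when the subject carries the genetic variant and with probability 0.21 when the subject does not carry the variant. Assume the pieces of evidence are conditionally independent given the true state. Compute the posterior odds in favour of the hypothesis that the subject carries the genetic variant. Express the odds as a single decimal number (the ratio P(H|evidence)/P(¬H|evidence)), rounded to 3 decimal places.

Posterior odds ≈ 2.502

Prior odds = 0.225/(1−0.225) = 0.29032. In log-odds, ln(0.29032) = -1.2368.
Add log likelihood ratios: ln(3.4800) + ln(2.4762) = 2.1538.
Posterior log-odds = 0.91699, so posterior odds = exp(0.91699) = 2.5018.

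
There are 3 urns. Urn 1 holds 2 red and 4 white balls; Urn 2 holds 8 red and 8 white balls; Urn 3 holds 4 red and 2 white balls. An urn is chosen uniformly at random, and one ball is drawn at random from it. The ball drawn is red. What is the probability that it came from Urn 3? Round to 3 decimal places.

Posterior probability ≈ 0.444

Tabulate prior·likelihood by source: [1] prior 0.333333, lik 0.3333, product 0.1111; [2] prior 0.333333, lik 0.5, product 0.1667; [3] prior 0.333333, lik 0.6667, product 0.2222.
Normalizing constant = 0.50000; the posterior for Urn 3 is its product over the sum, 0.2222/0.50000 = 0.444.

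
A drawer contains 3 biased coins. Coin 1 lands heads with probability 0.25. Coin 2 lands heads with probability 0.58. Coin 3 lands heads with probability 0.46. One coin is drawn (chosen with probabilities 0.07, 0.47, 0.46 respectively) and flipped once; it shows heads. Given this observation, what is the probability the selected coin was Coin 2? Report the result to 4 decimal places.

Posterior probability ≈ 0.5434

P(heads|C1) = 0.25; P(heads|C2) = 0.58; P(heads|C3) = 0.46.
Prior × likelihood for each source: 0.07·0.25=0.01750, 0.47·0.58=0.2726, 0.46·0.46=0.2116. Summing gives P(heads) = 0.50170.
P(Coin 2 | heads) = 0.2726 / 0.50170 = 0.5434.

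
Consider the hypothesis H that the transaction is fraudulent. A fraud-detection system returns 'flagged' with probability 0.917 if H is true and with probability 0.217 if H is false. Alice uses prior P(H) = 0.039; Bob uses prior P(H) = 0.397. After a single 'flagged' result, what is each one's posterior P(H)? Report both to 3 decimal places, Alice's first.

Alice: 0.146; Bob: 0.736

The likelihood ratio for a 'flagged' result is 0.917/0.217 = 4.2258.
Alice: prior odds 0.039/0.961 = 0.040583; posterior odds 0.17149; posterior probability 0.146.
Bob: prior odds 0.397/0.603 = 0.65837; posterior odds 2.7822; posterior probability 0.736.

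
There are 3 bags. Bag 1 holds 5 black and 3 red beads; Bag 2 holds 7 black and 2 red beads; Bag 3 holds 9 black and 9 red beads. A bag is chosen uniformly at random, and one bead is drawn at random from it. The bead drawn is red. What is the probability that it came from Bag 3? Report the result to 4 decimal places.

P(red|Bag 1) = 0.375; P(red|Bag 2) = 0.2222; P(red|Bag 3) = 0.5.
Prior × likelihood for each source: 0.333333·0.375=0.1250, 0.333333·0.2222=0.07407, 0.333333·0.5=0.1667. Summing gives P(red) = 0.36574.
P(Bag 3 | red) = 0.1667 / 0.36574 = 0.4557.

Posterior probability ≈ 0.4557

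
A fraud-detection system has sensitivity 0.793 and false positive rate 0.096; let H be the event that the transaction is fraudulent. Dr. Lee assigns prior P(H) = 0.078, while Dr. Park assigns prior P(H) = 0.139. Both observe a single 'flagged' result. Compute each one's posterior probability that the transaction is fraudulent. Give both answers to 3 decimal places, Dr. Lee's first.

Dr. Lee: 0.411; Dr. Park: 0.571

The likelihood ratio for a 'flagged' result is 0.793/0.096 = 8.2604.
Dr. Lee: prior odds 0.078/0.922 = 0.084599; posterior odds 0.69882; posterior probability 0.411.
Dr. Park: prior odds 0.139/0.861 = 0.16144; posterior odds 1.3336; posterior probability 0.571.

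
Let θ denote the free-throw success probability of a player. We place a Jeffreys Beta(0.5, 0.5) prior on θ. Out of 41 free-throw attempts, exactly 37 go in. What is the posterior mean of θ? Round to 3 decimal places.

Observing 37 successes and 4 failures updates Beta(0.5, 0.5) by adding the success and failure counts to the two shape parameters: α = 0.5+37 = 37.5, β = 0.5+4 = 4.5.
Posterior mean = α/(α+β) = 37.5/42 = 0.893.

Posterior mean ≈ 0.893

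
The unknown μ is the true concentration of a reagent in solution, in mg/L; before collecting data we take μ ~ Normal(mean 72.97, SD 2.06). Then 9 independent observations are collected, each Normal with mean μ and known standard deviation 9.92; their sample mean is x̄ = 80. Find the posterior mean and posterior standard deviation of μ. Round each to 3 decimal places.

With known σ, the Normal prior is conjugate. Weight on the data is w = (n/σ²)/(n/σ² + 1/τ₀²) = 0.0914575/(0.0914575+0.235649) = 0.27960.
Posterior mean = w·x̄ + (1−w)·μ₀ = 0.27960·80 + 0.72040·72.97 = 74.936. Posterior variance = 1/(0.0914575+0.235649) = 3.05711, so SD = 1.748.

Posterior mean ≈ 74.936; posterior SD ≈ 1.748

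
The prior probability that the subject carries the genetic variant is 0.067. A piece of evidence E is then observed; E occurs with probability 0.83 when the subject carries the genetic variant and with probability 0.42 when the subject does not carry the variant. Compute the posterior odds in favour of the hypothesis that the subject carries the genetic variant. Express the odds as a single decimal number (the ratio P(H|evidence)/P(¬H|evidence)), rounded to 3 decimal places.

Posterior odds ≈ 0.142

Prior odds = 0.067/(1−0.067) = 0.071811.
Likelihood ratio for E = 0.83/0.42 = 1.9762.
Posterior odds = prior odds × LR = 0.14191.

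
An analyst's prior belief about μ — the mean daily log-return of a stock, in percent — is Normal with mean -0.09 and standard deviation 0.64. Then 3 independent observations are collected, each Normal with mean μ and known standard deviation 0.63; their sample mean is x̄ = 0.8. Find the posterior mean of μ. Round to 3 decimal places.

Posterior mean ≈ 0.583

Prior precision 1/τ₀² = 1/0.64² = 2.44141; data precision n/σ² = 3/0.63² = 7.55858.
Posterior precision = 2.44141 + 7.55858 = 9.99999.
Posterior mean = (2.44141·-0.09 + 7.55858·0.8) / 9.99999 = 0.583.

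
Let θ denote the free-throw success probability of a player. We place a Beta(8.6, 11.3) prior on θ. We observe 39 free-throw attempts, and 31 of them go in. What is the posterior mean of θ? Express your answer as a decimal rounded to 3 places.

Posterior mean ≈ 0.672

Observing 31 successes and 8 failures updates Beta(8.6, 11.3) by adding the success and failure counts to the two shape parameters: α = 8.6+31 = 39.6, β = 11.3+8 = 19.3.
E[θ | data] = 39.6/(39.6+19.3) = 0.672.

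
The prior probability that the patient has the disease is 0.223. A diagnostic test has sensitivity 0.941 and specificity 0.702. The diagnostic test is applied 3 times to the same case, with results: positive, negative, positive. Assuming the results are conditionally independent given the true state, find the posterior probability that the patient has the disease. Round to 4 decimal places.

Posterior P(H) ≈ 0.1939

With H the event that the patient has the disease, the joint likelihood of the observed sequence is P(data|H) = 0.941·0.059·0.941 = 0.052243 and P(data|¬H) = 0.298·0.702·0.298 = 0.062340.
Bayes: P(H|data) = 0.223·0.052243 / (0.223·0.052243 + 0.777·0.062340) = 0.011650/0.060089 = 0.1939.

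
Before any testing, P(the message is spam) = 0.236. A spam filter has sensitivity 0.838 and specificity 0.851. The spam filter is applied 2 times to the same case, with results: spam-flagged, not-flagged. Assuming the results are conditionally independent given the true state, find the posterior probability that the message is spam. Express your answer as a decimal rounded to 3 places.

With H the event that the message is spam, the joint likelihood of the observed sequence is P(data|H) = 0.838·0.162 = 0.13576 and P(data|¬H) = 0.149·0.851 = 0.12680.
Bayes: P(H|data) = 0.236·0.13576 / (0.236·0.13576 + 0.764·0.12680) = 0.032038/0.12891 = 0.2485.

Posterior P(H) ≈ 0.249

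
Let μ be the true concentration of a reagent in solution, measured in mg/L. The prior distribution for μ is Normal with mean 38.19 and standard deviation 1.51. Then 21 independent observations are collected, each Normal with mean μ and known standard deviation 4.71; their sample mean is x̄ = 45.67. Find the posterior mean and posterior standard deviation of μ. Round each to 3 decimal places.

Posterior mean ≈ 43.302; posterior SD ≈ 0.850

Prior precision 1/τ₀² = 1/1.51² = 0.438577; data precision n/σ² = 21/4.71² = 0.946624.
Posterior precision = 0.438577 + 0.946624 = 1.38520, giving posterior SD = 1/√1.38520 = 0.850.
Posterior mean = (0.438577·38.19 + 0.946624·45.67) / 1.38520 = 43.302.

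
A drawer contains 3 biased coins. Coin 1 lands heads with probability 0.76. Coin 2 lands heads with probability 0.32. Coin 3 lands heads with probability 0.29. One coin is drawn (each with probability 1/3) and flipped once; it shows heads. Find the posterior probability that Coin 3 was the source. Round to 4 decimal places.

Posterior probability ≈ 0.2117

P(heads|C1) = 0.76; P(heads|C2) = 0.32; P(heads|C3) = 0.29.
Prior × likelihood for each source: 0.333333·0.76=0.2533, 0.333333·0.32=0.1067, 0.333333·0.29=0.09667. Summing gives P(heads) = 0.45667.
P(Coin 3 | heads) = 0.09667 / 0.45667 = 0.2117.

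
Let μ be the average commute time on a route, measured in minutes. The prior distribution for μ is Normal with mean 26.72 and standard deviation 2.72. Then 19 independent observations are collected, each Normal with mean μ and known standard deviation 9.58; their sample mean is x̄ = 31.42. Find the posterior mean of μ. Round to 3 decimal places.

Posterior mean ≈ 29.564

Prior precision 1/τ₀² = 1/2.72² = 0.135164; data precision n/σ² = 19/9.58² = 0.207025.
Posterior precision = 0.135164 + 0.207025 = 0.342189.
Posterior mean = (0.135164·26.72 + 0.207025·31.42) / 0.342189 = 29.564.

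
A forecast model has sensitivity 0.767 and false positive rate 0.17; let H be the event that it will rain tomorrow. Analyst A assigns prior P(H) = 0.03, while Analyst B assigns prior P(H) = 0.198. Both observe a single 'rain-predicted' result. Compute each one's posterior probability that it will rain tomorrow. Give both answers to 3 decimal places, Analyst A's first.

P('+'|H) = 0.767, P('+'|¬H) = 0.17.
Analyst A: numerator 0.767·0.03 = 0.023010; evidence = 0.023010+0.17·0.97 = 0.18791; posterior = 0.122.
Analyst B: numerator 0.767·0.198 = 0.15187; evidence = 0.15187+0.17·0.802 = 0.28821; posterior = 0.527.

Analyst A: 0.122; Analyst B: 0.527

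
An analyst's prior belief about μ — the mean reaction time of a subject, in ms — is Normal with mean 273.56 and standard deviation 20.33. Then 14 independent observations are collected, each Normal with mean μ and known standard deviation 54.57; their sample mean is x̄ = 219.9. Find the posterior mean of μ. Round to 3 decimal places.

Prior precision 1/τ₀² = 1/20.33² = 0.00241950; data precision n/σ² = 14/54.57² = 0.00470132.
Posterior precision = 0.00241950 + 0.00470132 = 0.00712082.
Posterior mean = (0.00241950·273.56 + 0.00470132·219.9) / 0.00712082 = 238.132.

Posterior mean ≈ 238.132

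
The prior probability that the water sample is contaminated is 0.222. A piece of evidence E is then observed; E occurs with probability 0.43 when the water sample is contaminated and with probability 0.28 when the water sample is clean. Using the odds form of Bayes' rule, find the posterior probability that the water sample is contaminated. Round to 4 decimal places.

Prior odds = 0.222/(1−0.222) = 0.28535. In log-odds, ln(0.28535) = -1.2540.
Add log likelihood ratio: ln(1.5357) = 0.42900.
Posterior log-odds = -0.82505, so posterior odds = exp(-0.82505) = 0.43821. Converting, P(H|E) = 0.43821/1.4382 = 0.3047.

Posterior probability ≈ 0.3047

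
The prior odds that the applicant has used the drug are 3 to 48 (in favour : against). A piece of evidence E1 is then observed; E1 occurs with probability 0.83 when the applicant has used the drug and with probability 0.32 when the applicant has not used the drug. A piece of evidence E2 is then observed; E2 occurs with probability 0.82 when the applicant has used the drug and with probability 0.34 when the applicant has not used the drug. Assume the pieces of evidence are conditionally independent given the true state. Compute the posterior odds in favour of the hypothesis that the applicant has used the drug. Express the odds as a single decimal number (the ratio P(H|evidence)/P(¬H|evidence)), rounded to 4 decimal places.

Posterior odds ≈ 0.3910

Prior odds = 3/48 = 0.062500.
Likelihood ratio for E1 = 0.83/0.32 = 2.5938.
Likelihood ratio for E2 = 0.82/0.34 = 2.4118.
Posterior odds = prior odds × LR₁ × LR₂ = 0.39097.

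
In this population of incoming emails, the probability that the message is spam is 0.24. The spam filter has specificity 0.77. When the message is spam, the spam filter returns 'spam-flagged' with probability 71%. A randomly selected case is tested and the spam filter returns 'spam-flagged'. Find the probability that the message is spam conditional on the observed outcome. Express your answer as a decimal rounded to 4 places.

P(H | E) ≈ 0.4936

Let H be the event that the message is spam. P(H) = 0.24, so P(¬H) = 0.76. With E the 'spam-flagged' result, P(E|H) = 0.71 and P(E|¬H) = 0.23.
P(E) = 0.71·0.24 + 0.23·0.76 = 0.17040 + 0.17480 = 0.34520.
By Bayes' theorem, P(H|E) = 0.17040 / 0.34520 = 0.4936.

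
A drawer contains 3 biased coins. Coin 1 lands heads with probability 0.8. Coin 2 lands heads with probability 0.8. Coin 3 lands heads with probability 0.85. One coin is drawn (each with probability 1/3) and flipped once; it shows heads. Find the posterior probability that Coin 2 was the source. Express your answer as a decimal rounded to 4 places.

Posterior probability ≈ 0.3265

Tabulate prior·likelihood by source: [1] prior 0.333333, lik 0.8, product 0.2667; [2] prior 0.333333, lik 0.8, product 0.2667; [3] prior 0.333333, lik 0.85, product 0.2833.
Normalizing constant = 0.81667; the posterior for Coin 2 is its product over the sum, 0.2667/0.81667 = 0.3265.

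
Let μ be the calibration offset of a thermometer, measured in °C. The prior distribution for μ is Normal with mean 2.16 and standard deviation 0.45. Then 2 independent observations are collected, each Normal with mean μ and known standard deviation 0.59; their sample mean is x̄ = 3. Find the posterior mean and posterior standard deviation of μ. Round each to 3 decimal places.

Posterior mean ≈ 2.612; posterior SD ≈ 0.306

With known σ, the Normal prior is conjugate. Weight on the data is w = (n/σ²)/(n/σ² + 1/τ₀²) = 5.74548/(5.74548+4.93827) = 0.53778.
Posterior mean = w·x̄ + (1−w)·μ₀ = 0.53778·3 + 0.46222·2.16 = 2.612. Posterior variance = 1/(5.74548+4.93827) = 0.0936001, so SD = 0.306.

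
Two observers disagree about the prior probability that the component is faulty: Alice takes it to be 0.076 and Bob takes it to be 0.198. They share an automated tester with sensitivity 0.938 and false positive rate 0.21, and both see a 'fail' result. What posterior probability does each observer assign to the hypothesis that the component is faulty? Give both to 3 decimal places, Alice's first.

P('+'|H) = 0.938, P('+'|¬H) = 0.21.
Alice: numerator 0.938·0.076 = 0.071288; evidence = 0.071288+0.21·0.924 = 0.26533; posterior = 0.269.
Bob: numerator 0.938·0.198 = 0.18572; evidence = 0.18572+0.21·0.802 = 0.35414; posterior = 0.524.

Alice: 0.269; Bob: 0.524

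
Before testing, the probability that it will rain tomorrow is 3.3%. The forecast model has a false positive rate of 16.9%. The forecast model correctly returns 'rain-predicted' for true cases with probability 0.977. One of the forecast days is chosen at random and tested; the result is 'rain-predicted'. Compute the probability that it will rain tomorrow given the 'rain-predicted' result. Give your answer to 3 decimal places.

P(H | E) ≈ 0.165

Let H be the event that it will rain tomorrow. P(H) = 0.033, so P(¬H) = 0.967. With E the 'rain-predicted' result, P(E|H) = 0.977 and P(E|¬H) = 0.169.
P(E) = 0.977·0.033 + 0.169·0.967 = 0.032241 + 0.16342 = 0.19566.
By Bayes' theorem, P(H|E) = 0.032241 / 0.19566 = 0.165.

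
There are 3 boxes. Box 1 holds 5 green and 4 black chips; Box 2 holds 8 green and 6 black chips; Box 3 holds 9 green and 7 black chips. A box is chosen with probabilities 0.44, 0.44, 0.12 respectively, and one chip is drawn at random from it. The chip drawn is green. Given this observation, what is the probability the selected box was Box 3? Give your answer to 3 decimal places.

Posterior probability ≈ 0.120

Tabulate prior·likelihood by source: [1] prior 0.44, lik 0.5556, product 0.2444; [2] prior 0.44, lik 0.5714, product 0.2514; [3] prior 0.12, lik 0.5625, product 0.06750.
Normalizing constant = 0.56337; the posterior for Box 3 is its product over the sum, 0.06750/0.56337 = 0.120.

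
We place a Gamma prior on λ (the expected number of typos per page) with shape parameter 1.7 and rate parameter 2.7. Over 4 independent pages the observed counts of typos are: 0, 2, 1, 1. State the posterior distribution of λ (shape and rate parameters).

Total count ∑xᵢ = 4 over n = 4 pages.
Gamma is conjugate to the Poisson likelihood: posterior is Gamma(shape = 1.7+4 = 5.7, rate = 2.7+4 = 6.7).

Posterior: Gamma(shape=5.7, rate=6.7)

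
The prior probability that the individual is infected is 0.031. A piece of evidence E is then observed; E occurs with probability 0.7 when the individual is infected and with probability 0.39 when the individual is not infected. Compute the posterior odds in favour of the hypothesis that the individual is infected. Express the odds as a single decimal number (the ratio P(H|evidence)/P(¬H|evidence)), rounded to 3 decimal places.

Prior odds = 0.031/(1−0.031) = 0.031992. In log-odds, ln(0.031992) = -3.4423.
Add log likelihood ratio: ln(1.7949) = 0.58493.
Posterior log-odds = -2.8573, so posterior odds = exp(-2.8573) = 0.057421.

Posterior odds ≈ 0.057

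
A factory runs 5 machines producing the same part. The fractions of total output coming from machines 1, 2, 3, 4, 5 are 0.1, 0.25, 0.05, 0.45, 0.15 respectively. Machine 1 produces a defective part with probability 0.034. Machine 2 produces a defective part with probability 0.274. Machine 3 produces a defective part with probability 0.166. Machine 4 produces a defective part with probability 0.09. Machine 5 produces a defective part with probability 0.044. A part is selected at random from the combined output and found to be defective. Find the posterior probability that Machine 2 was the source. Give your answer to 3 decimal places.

Posterior probability ≈ 0.538

P(defective|M1) = 0.034; P(defective|M2) = 0.274; P(defective|M3) = 0.166; P(defective|M4) = 0.09; P(defective|M5) = 0.044.
Prior × likelihood for each source: 0.1·0.034=0.003400, 0.25·0.274=0.06850, 0.05·0.166=0.008300, 0.45·0.09=0.04050, 0.15·0.044=0.006600. Summing gives P(defective) = 0.12730.
P(Machine 2 | defective) = 0.06850 / 0.12730 = 0.538.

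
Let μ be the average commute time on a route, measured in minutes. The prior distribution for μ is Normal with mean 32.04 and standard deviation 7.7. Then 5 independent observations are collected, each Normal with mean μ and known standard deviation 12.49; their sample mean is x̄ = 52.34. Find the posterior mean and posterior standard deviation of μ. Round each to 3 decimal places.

Posterior mean ≈ 45.341; posterior SD ≈ 4.521

With known σ, the Normal prior is conjugate. Weight on the data is w = (n/σ²)/(n/σ² + 1/τ₀²) = 0.0320513/(0.0320513+0.0168663) = 0.65521.
Posterior mean = w·x̄ + (1−w)·μ₀ = 0.65521·52.34 + 0.34479·32.04 = 45.341. Posterior variance = 1/(0.0320513+0.0168663) = 20.4426, so SD = 4.521.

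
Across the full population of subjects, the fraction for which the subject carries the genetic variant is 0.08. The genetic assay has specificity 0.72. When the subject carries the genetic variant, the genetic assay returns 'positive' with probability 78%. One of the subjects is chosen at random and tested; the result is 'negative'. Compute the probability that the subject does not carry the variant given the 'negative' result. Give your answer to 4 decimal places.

Write H for 'the subject carries the genetic variant'. Prior odds H:¬H = 0.08/0.92 = 0.086957. For the 'negative' outcome, the likelihood ratio is 0.22/0.72 = 0.30556.
Posterior odds = 0.086957 × 0.30556 = 0.026570, so P(H|E) = 0.026570/(1+0.026570) = 0.0259. Then P(¬H|E) = 1 − 0.0259 = 0.9741.

P(¬H | E) ≈ 0.9741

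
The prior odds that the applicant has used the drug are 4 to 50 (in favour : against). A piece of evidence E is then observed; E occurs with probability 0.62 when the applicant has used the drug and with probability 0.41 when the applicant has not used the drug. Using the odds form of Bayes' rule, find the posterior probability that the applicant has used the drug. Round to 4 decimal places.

Posterior probability ≈ 0.1079

Prior odds = 4/50 = 0.080000. In log-odds, ln(0.080000) = -2.5257.
Add log likelihood ratio: ln(1.5122) = 0.41356.
Posterior log-odds = -2.1122, so posterior odds = exp(-2.1122) = 0.12098. Converting, P(H|E) = 0.12098/1.1210 = 0.1079.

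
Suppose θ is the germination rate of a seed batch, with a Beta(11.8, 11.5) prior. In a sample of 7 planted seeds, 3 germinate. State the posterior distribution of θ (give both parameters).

The binomial likelihood is conjugate to the Beta prior: with 3 successes and 4 failures, the posterior is Beta(11.8+3, 11.5+4) = Beta(14.8, 15.5).

Posterior: Beta(14.8, 15.5)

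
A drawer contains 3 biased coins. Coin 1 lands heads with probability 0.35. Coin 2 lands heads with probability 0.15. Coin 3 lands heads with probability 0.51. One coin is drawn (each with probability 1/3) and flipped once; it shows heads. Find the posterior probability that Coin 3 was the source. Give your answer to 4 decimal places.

Posterior probability ≈ 0.5050

P(heads|C1) = 0.35; P(heads|C2) = 0.15; P(heads|C3) = 0.51.
Prior × likelihood for each source: 0.333333·0.35=0.1167, 0.333333·0.15=0.05000, 0.333333·0.51=0.1700. Summing gives P(heads) = 0.33667.
P(Coin 3 | heads) = 0.1700 / 0.33667 = 0.5050.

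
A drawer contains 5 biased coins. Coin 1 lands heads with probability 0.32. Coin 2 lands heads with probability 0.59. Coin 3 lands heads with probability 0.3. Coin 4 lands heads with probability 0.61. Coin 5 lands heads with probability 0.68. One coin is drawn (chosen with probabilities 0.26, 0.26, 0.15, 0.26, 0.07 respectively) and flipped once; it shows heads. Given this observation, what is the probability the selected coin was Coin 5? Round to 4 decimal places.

Tabulate prior·likelihood by source: [1] prior 0.26, lik 0.32, product 0.08320; [2] prior 0.26, lik 0.59, product 0.1534; [3] prior 0.15, lik 0.3, product 0.04500; [4] prior 0.26, lik 0.61, product 0.1586; [5] prior 0.07, lik 0.68, product 0.04760.
Normalizing constant = 0.48780; the posterior for Coin 5 is its product over the sum, 0.04760/0.48780 = 0.0976.

Posterior probability ≈ 0.0976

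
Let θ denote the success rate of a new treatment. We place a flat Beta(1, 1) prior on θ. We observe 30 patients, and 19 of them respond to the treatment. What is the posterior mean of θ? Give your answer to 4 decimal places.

The binomial likelihood is conjugate to the Beta prior: with 19 successes and 11 failures, the posterior is Beta(1+19, 1+11) = Beta(20, 12).
E[θ | data] = 20/(20+12) = 0.6250.

Posterior mean ≈ 0.6250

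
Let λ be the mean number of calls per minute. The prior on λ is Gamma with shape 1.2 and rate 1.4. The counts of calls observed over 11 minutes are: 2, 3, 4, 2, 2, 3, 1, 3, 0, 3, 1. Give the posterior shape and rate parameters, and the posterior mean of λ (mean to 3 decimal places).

Posterior: Gamma(shape=25.2, rate=12.4); mean ≈ 2.032

Total count ∑xᵢ = 24 over n = 11 minutes.
Gamma is conjugate to the Poisson likelihood: posterior is Gamma(shape = 1.2+24 = 25.2, rate = 1.4+11 = 12.4).
E[λ | data] = 25.2/12.4 = 2.032.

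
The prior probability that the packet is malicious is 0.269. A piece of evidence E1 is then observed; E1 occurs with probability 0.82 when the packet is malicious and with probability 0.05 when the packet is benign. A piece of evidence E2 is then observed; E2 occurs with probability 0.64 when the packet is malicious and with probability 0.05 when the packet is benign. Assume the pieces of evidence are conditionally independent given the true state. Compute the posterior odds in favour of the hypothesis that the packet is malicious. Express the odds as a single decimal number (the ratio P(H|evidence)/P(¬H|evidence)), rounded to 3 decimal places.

Posterior odds ≈ 77.248

Prior odds = 0.269/(1−0.269) = 0.36799.
Likelihood ratio for E1 = 0.82/0.05 = 16.400.
Likelihood ratio for E2 = 0.64/0.05 = 12.800.
Posterior odds = prior odds × LR₁ × LR₂ = 77.248.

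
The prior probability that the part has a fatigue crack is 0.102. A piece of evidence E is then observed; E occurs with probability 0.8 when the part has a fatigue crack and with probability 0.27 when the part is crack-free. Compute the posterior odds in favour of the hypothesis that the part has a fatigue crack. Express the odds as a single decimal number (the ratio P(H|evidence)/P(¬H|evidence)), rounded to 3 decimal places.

Posterior odds ≈ 0.337

Prior odds = 0.102/(1−0.102) = 0.11359. In log-odds, ln(0.11359) = -2.1752.
Add log likelihood ratio: ln(2.9630) = 1.0862.
Posterior log-odds = -1.0890, so posterior odds = exp(-1.0890) = 0.33655.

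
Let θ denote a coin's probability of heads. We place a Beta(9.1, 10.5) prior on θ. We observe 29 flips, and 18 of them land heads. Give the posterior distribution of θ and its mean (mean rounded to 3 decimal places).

Posterior: Beta(27.1, 21.5); mean ≈ 0.558

The binomial likelihood is conjugate to the Beta prior: with 18 successes and 11 failures, the posterior is Beta(9.1+18, 10.5+11) = Beta(27.1, 21.5).
Posterior mean = α/(α+β) = 27.1/48.6 = 0.558.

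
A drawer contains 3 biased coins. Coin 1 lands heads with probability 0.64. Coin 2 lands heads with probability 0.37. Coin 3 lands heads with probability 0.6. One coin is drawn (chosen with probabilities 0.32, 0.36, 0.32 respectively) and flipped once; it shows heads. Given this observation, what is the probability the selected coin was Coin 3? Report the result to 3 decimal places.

Posterior probability ≈ 0.362

Tabulate prior·likelihood by source: [1] prior 0.32, lik 0.64, product 0.2048; [2] prior 0.36, lik 0.37, product 0.1332; [3] prior 0.32, lik 0.6, product 0.1920.
Normalizing constant = 0.53000; the posterior for Coin 3 is its product over the sum, 0.1920/0.53000 = 0.362.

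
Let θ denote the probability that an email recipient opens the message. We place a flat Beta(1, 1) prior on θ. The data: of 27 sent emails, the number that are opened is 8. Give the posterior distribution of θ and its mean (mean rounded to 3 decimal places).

Posterior: Beta(9, 20); mean ≈ 0.310

Observing 8 successes and 19 failures updates Beta(1, 1) by adding the success and failure counts to the two shape parameters: α = 1+8 = 9, β = 1+19 = 20.
Posterior mean = α/(α+β) = 9/29 = 0.310.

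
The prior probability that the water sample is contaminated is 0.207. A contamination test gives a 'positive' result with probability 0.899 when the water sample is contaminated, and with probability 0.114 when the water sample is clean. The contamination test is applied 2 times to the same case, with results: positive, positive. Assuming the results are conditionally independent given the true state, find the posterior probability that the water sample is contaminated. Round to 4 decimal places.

Posterior P(H) ≈ 0.9420

With H the event that the water sample is contaminated, the joint likelihood of the observed sequence is P(data|H) = 0.899·0.899 = 0.80820 and P(data|¬H) = 0.114·0.114 = 0.012996.
Bayes: P(H|data) = 0.207·0.80820 / (0.207·0.80820 + 0.793·0.012996) = 0.16730/0.17760 = 0.9420.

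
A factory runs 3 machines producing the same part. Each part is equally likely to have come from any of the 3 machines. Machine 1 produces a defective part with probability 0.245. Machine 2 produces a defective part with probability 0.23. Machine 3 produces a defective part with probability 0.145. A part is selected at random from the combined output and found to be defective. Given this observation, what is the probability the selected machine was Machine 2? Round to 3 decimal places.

Posterior probability ≈ 0.371

P(defective|M1) = 0.245; P(defective|M2) = 0.23; P(defective|M3) = 0.145.
Prior × likelihood for each source: 0.333333·0.245=0.08167, 0.333333·0.23=0.07667, 0.333333·0.145=0.04833. Summing gives P(defective) = 0.20667.
P(Machine 2 | defective) = 0.07667 / 0.20667 = 0.371.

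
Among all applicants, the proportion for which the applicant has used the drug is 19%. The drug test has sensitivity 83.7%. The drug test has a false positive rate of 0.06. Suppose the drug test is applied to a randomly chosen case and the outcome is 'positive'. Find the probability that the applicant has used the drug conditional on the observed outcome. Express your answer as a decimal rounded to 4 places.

P(H | E) ≈ 0.7659

Write H for 'the applicant has used the drug'. Prior odds H:¬H = 0.19/0.81 = 0.23457. For the 'positive' outcome, the likelihood ratio is 0.837/0.06 = 13.950.
Posterior odds = 0.23457 × 13.950 = 3.2722, so P(H|E) = 3.2722/(1+3.2722) = 0.7659.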